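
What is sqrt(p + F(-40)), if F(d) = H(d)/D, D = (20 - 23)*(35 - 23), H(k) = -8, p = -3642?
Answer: 2*I*sqrt(8194)/3 ≈ 60.347*I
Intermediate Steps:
D = -36 (D = -3*12 = -36)
F(d) = 2/9 (F(d) = -8/(-36) = -8*(-1/36) = 2/9)
sqrt(p + F(-40)) = sqrt(-3642 + 2/9) = sqrt(-32776/9) = 2*I*sqrt(8194)/3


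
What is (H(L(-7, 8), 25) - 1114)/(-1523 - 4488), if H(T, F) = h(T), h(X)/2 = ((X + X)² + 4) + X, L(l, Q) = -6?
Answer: 830/6011 ≈ 0.13808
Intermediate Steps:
h(X) = 8 + 2*X + 8*X² (h(X) = 2*(((X + X)² + 4) + X) = 2*(((2*X)² + 4) + X) = 2*((4*X² + 4) + X) = 2*((4 + 4*X²) + X) = 2*(4 + X + 4*X²) = 8 + 2*X + 8*X²)
H(T, F) = 8 + 2*T + 8*T²
(H(L(-7, 8), 25) - 1114)/(-1523 - 4488) = ((8 + 2*(-6) + 8*(-6)²) - 1114)/(-1523 - 4488) = ((8 - 12 + 8*36) - 1114)/(-6011) = ((8 - 12 + 288) - 1114)*(-1/6011) = (284 - 1114)*(-1/6011) = -830*(-1/6011) = 830/6011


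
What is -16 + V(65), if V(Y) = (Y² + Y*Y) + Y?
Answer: 8499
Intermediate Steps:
V(Y) = Y + 2*Y² (V(Y) = (Y² + Y²) + Y = 2*Y² + Y = Y + 2*Y²)
-16 + V(65) = -16 + 65*(1 + 2*65) = -16 + 65*(1 + 130) = -16 + 65*131 = -16 + 8515 = 8499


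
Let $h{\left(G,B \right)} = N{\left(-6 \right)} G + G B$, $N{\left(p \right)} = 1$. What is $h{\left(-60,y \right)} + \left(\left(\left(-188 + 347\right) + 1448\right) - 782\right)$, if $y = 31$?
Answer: $-1095$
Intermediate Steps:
$h{\left(G,B \right)} = G + B G$ ($h{\left(G,B \right)} = 1 G + G B = G + B G$)
$h{\left(-60,y \right)} + \left(\left(\left(-188 + 347\right) + 1448\right) - 782\right) = - 60 \left(1 + 31\right) + \left(\left(\left(-188 + 347\right) + 1448\right) - 782\right) = \left(-60\right) 32 + \left(\left(159 + 1448\right) - 782\right) = -1920 + \left(1607 - 782\right) = -1920 + 825 = -1095$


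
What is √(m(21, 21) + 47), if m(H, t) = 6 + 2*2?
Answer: √57 ≈ 7.5498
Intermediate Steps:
m(H, t) = 10 (m(H, t) = 6 + 4 = 10)
√(m(21, 21) + 47) = √(10 + 47) = √57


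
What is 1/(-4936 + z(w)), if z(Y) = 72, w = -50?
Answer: -1/4864 ≈ -0.00020559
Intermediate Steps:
1/(-4936 + z(w)) = 1/(-4936 + 72) = 1/(-4864) = -1/4864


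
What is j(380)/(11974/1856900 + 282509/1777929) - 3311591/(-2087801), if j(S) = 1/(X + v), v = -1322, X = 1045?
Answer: 246924360072765034861/157846866610154470321 ≈ 1.5643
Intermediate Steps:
j(S) = -1/277 (j(S) = 1/(1045 - 1322) = 1/(-277) = -1/277)
j(380)/(11974/1856900 + 282509/1777929) - 3311591/(-2087801) = -1/(277*(11974/1856900 + 282509/1777929)) - 3311591/(-2087801) = -1/(277*(11974*(1/1856900) + 282509*(1/1777929))) - 3311591*(-1/2087801) = -1/(277*(5987/928450 + 282509/1777929)) + 3311591/2087801 = -1/(277*272939941973/1650718180050) + 3311591/2087801 = -1/277*1650718180050/272939941973 + 3311591/2087801 = -1650718180050/75604363926521 + 3311591/2087801 = 246924360072765034861/157846866610154470321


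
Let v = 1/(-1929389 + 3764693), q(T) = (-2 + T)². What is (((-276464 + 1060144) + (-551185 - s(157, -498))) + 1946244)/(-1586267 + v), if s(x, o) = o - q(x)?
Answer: -4043655561648/2911282170167 ≈ -1.3890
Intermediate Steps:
s(x, o) = o - (-2 + x)²
v = 1/1835304 ≈ 5.4487e-7
(((-276464 + 1060144) + (-551185 - s(157, -498))) + 1946244)/(-1586267 + v) = (((-276464 + 1060144) + (-551185 - (-498 - (-2 + 157)²))) + 1946244)/(-1586267 + 1/1835304) = ((783680 + (-551185 - (-498 - 1*155²))) + 1946244)/(-2911282170167/1835304) = ((783680 + (-551185 - (-498 - 1*24025))) + 1946244)*(-1835304/2911282170167) = ((783680 + (-551185 - (-498 - 24025))) + 1946244)*(-1835304/2911282170167) = ((783680 + (-551185 - 1*(-24523))) + 1946244)*(-1835304/2911282170167) = ((783680 + (-551185 + 24523)) + 1946244)*(-1835304/2911282170167) = ((783680 - 526662) + 1946244)*(-1835304/2911282170167) = (257018 + 1946244)*(-1835304/2911282170167) = 2203262*(-1835304/2911282170167) = -4043655561648/2911282170167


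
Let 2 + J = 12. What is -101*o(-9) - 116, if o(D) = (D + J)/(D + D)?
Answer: -1987/18 ≈ -110.39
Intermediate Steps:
J = 10 (J = -2 + 12 = 10)
o(D) = (10 + D)/(2*D) (o(D) = (D + 10)/(D + D) = (10 + D)/((2*D)) = (10 + D)*(1/(2*D)) = (10 + D)/(2*D))
-101*o(-9) - 116 = -101*(10 - 9)/(2*(-9)) - 116 = -101*(-1)/(2*9) - 116 = -101*(-1/18) - 116 = 101/18 - 116 = -1987/18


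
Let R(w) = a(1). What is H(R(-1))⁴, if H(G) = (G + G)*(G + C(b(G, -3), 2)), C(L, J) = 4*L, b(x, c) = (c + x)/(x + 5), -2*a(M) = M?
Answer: 17850625/104976 ≈ 170.04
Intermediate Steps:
a(M) = -M/2
b(x, c) = (c + x)/(5 + x)
R(w) = -½ (R(w) = -½*1 = -½)
H(G) = 2*G*(G + 4*(-3 + G)/(5 + G)) (H(G) = (G + G)*(G + 4*((-3 + G)/(5 + G))) = (2*G)*(G + 4*(-3 + G)/(5 + G)) = 2*G*(G + 4*(-3 + G)/(5 + G)))
H(R(-1))⁴ = (2*(-½)*(-12 + (-½)² + 9*(-½))/(5 - ½))⁴ = (2*(-½)*(-12 + ¼ - 9/2)/(9/2))⁴ = (2*(-½)*(2/9)*(-65/4))⁴ = (65/18)⁴ = 17850625/104976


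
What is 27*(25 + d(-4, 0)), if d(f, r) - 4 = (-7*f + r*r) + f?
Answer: 1431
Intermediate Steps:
d(f, r) = 4 + r² - 6*f (d(f, r) = 4 + ((-7*f + r*r) + f) = 4 + ((-7*f + r²) + f) = 4 + ((r² - 7*f) + f) = 4 + (r² - 6*f) = 4 + r² - 6*f)
27*(25 + d(-4, 0)) = 27*(25 + (4 + 0² - 6*(-4))) = 27*(25 + (4 + 0 + 24)) = 27*(25 + 28) = 27*53 = 1431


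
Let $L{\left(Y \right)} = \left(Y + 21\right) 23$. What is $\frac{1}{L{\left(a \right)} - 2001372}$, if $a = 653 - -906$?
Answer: $- \frac{1}{1965032} \approx -5.089 \cdot 10^{-7}$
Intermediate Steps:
$a = 1559$ ($a = 653 + 906 = 1559$)
$L{\left(Y \right)} = 483 + 23 Y$ ($L{\left(Y \right)} = \left(21 + Y\right) 23 = 483 + 23 Y$)
$\frac{1}{L{\left(a \right)} - 2001372} = \frac{1}{\left(483 + 23 \cdot 1559\right) - 2001372} = \frac{1}{\left(483 + 35857\right) - 2001372} = \frac{1}{36340 - 2001372} = \frac{1}{-1965032} = - \frac{1}{1965032}$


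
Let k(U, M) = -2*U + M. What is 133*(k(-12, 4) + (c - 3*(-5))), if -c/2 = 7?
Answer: 3857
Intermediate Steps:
c = -14 (c = -2*7 = -14)
k(U, M) = M - 2*U
133*(k(-12, 4) + (c - 3*(-5))) = 133*((4 - 2*(-12)) + (-14 - 3*(-5))) = 133*((4 + 24) + (-14 + 15)) = 133*(28 + 1) = 133*29 = 3857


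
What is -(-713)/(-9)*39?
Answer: -9269/3 ≈ -3089.7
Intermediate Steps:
-(-713)/(-9)*39 = -(-713)*(-1)/9*39 = -31*23/9*39 = -713/9*39 = -9269/3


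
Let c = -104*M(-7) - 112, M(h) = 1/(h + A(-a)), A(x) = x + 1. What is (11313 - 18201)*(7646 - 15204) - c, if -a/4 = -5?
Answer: 52059612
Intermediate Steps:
a = 20 (a = -4*(-5) = 20)
A(x) = 1 + x
M(h) = 1/(-19 + h) (M(h) = 1/(h + (1 - 1*20)) = 1/(h + (1 - 20)) = 1/(h - 19) = 1/(-19 + h))
c = -108 (c = -104/(-19 - 7) - 112 = -104/(-26) - 112 = -104*(-1/26) - 112 = 4 - 112 = -108)
(11313 - 18201)*(7646 - 15204) - c = (11313 - 18201)*(7646 - 15204) - 1*(-108) = -6888*(-7558) + 108 = 52059504 + 108 = 52059612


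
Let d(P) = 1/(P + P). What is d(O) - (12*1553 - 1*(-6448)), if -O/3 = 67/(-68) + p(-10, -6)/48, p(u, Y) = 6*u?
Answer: -5719135/228 ≈ -25084.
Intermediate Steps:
O = 114/17 (O = -3*(67/(-68) + (6*(-10))/48) = -3*(67*(-1/68) - 60*1/48) = -3*(-67/68 - 5/4) = -3*(-38/17) = 114/17 ≈ 6.7059)
d(P) = 1/(2*P)
d(O) - (12*1553 - 1*(-6448)) = 1/(2*(114/17)) - (12*1553 - 1*(-6448)) = (½)*(17/114) - (18636 + 6448) = 17/228 - 1*25084 = 17/228 - 25084 = -5719135/228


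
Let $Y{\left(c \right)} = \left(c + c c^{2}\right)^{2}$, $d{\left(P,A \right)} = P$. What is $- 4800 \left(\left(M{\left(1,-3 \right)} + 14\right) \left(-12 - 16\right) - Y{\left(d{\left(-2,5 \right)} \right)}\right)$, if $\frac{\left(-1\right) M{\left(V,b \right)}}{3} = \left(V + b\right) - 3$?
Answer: $4377600$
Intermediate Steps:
$M{\left(V,b \right)} = 9 - 3 V - 3 b$ ($M{\left(V,b \right)} = - 3 \left(\left(V + b\right) - 3\right) = - 3 \left(-3 + V + b\right) = 9 - 3 V - 3 b$)
$Y{\left(c \right)} = \left(c + c^{3}\right)^{2}$
$- 4800 \left(\left(M{\left(1,-3 \right)} + 14\right) \left(-12 - 16\right) - Y{\left(d{\left(-2,5 \right)} \right)}\right) = - 4800 \left(\left(\left(9 - 3 - -9\right) + 14\right) \left(-12 - 16\right) - \left(-2\right)^{2} \left(1 + \left(-2\right)^{2}\right)^{2}\right) = - 4800 \left(\left(\left(9 - 3 + 9\right) + 14\right) \left(-28\right) - 4 \left(1 + 4\right)^{2}\right) = - 4800 \left(\left(15 + 14\right) \left(-28\right) - 4 \cdot 5^{2}\right) = - 4800 \left(29 \left(-28\right) - 4 \cdot 25\right) = - 4800 \left(-812 - 100\right) = \left(-4800\right) \left(-912\right) = 4377600$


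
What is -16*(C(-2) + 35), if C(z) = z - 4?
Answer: -464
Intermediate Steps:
C(z) = -4 + z
-16*(C(-2) + 35) = -16*((-4 - 2) + 35) = -16*(-6 + 35) = -16*29 = -464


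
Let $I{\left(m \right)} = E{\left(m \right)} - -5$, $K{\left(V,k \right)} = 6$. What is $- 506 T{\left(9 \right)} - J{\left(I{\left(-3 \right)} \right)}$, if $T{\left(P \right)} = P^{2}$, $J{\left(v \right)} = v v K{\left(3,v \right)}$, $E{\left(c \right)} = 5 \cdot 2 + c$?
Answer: $-41850$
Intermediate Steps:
$E{\left(c \right)} = 10 + c$
$I{\left(m \right)} = 15 + m$ ($I{\left(m \right)} = \left(10 + m\right) - -5 = \left(10 + m\right) + 5 = 15 + m$)
$J{\left(v \right)} = 6 v^{2}$ ($J{\left(v \right)} = v v 6 = v^{2} \cdot 6 = 6 v^{2}$)
$- 506 T{\left(9 \right)} - J{\left(I{\left(-3 \right)} \right)} = - 506 \cdot 9^{2} - 6 \left(15 - 3\right)^{2} = \left(-506\right) 81 - 6 \cdot 12^{2} = -40986 - 6 \cdot 144 = -40986 - 864 = -41850$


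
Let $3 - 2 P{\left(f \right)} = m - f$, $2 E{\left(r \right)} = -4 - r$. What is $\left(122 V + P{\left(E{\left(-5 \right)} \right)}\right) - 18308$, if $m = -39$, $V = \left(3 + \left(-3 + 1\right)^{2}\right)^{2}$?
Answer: $- \frac{49235}{4} \approx -12309.0$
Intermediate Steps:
$E{\left(r \right)} = -2 - \frac{r}{2}$ ($E{\left(r \right)} = \frac{-4 - r}{2} = -2 - \frac{r}{2}$)
$V = 49$ ($V = \left(3 + \left(-2\right)^{2}\right)^{2} = \left(3 + 4\right)^{2} = 7^{2} = 49$)
$P{\left(f \right)} = 21 + \frac{f}{2}$ ($P{\left(f \right)} = \frac{3}{2} - \frac{-39 - f}{2} = \frac{3}{2} + \left(\frac{39}{2} + \frac{f}{2}\right) = 21 + \frac{f}{2}$)
$\left(122 V + P{\left(E{\left(-5 \right)} \right)}\right) - 18308 = \left(122 \cdot 49 + \left(21 + \frac{-2 - - \frac{5}{2}}{2}\right)\right) - 18308 = \left(5978 + \left(21 + \frac{-2 + \frac{5}{2}}{2}\right)\right) - 18308 = \left(5978 + \left(21 + \frac{1}{2} \cdot \frac{1}{2}\right)\right) - 18308 = \left(5978 + \left(21 + \frac{1}{4}\right)\right) - 18308 = \left(5978 + \frac{85}{4}\right) - 18308 = \frac{23997}{4} - 18308 = - \frac{49235}{4}$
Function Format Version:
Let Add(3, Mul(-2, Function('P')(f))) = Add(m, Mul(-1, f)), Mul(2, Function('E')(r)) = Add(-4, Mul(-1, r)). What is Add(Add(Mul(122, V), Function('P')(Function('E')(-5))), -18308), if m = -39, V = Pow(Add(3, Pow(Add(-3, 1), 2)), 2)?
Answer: Rational(-49235, 4) ≈ -12309.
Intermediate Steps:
Function('E')(r) = Add(-2, Mul(Rational(-1, 2), r)) (Function('E')(r) = Mul(Rational(1, 2), Add(-4, Mul(-1, r))) = Add(-2, Mul(Rational(-1, 2), r)))
V = 49 (V = Pow(Add(3, Pow(-2, 2)), 2) = Pow(Add(3, 4), 2) = Pow(7, 2) = 49)
Function('P')(f) = Add(21, Mul(Rational(1, 2), f)) (Function('P')(f) = Add(Rational(3, 2), Mul(Rational(-1, 2), Add(-39, Mul(-1, f)))) = Add(Rational(3, 2), Add(Rational(39, 2), Mul(Rational(1, 2), f))) = Add(21, Mul(Rational(1, 2), f)))
Add(Add(Mul(122, V), Function('P')(Function('E')(-5))), -18308) = Add(Add(Mul(122, 49), Add(21, Mul(Rational(1, 2), Add(-2, Mul(Rational(-1, 2), -5))))), -18308) = Add(Add(5978, Add(21, Mul(Rational(1, 2), Add(-2, Rational(5, 2))))), -18308) = Add(Add(5978, Add(21, Mul(Rational(1, 2), Rational(1, 2)))), -18308) = Add(Add(5978, Add(21, Rational(1, 4))), -18308) = Add(Add(5978, Rational(85, 4)), -18308) = Add(Rational(23997, 4), -18308) = Rational(-49235, 4)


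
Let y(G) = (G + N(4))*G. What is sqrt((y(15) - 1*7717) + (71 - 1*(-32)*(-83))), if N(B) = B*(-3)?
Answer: I*sqrt(10257) ≈ 101.28*I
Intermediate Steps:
N(B) = -3*B
y(G) = G*(-12 + G) (y(G) = (G - 3*4)*G = (G - 12)*G = (-12 + G)*G = G*(-12 + G))
sqrt((y(15) - 1*7717) + (71 - 1*(-32)*(-83))) = sqrt((15*(-12 + 15) - 1*7717) + (71 - 1*(-32)*(-83))) = sqrt((15*3 - 7717) + (71 + 32*(-83))) = sqrt((45 - 7717) + (71 - 2656)) = sqrt(-7672 - 2585) = sqrt(-10257) = I*sqrt(10257)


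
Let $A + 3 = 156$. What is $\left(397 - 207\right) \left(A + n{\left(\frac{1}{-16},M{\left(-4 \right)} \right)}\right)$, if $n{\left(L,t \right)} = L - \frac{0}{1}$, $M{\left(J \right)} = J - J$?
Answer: $\frac{232465}{8} \approx 29058.0$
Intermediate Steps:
$A = 153$ ($A = -3 + 156 = 153$)
$M{\left(J \right)} = 0$
$n{\left(L,t \right)} = L$ ($n{\left(L,t \right)} = L - 0 \cdot 1 = L - 0 = L + 0 = L$)
$\left(397 - 207\right) \left(A + n{\left(\frac{1}{-16},M{\left(-4 \right)} \right)}\right) = \left(397 - 207\right) \left(153 + \frac{1}{-16}\right) = 190 \left(153 - \frac{1}{16}\right) = 190 \cdot \frac{2447}{16} = \frac{232465}{8}$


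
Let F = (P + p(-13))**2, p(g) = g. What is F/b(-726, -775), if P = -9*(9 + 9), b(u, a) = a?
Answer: -1225/31 ≈ -39.516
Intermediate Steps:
P = -162 (P = -9*18 = -162)
F = 30625 (F = (-162 - 13)**2 = (-175)**2 = 30625)
F/b(-726, -775) = 30625/(-775) = 30625*(-1/775) = -1225/31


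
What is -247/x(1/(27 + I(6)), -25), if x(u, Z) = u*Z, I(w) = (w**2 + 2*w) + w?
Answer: 20007/25 ≈ 800.28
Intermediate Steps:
I(w) = w**2 + 3*w
x(u, Z) = Z*u
-247/x(1/(27 + I(6)), -25) = -(-6669/25 - 1482*(3 + 6)/25) = -247/((-25/(27 + 6*9))) = -247/((-25/(27 + 54))) = -247/((-25/81)) = -247/((-25*1/81)) = -247/(-25/81) = -247*(-81/25) = 20007/25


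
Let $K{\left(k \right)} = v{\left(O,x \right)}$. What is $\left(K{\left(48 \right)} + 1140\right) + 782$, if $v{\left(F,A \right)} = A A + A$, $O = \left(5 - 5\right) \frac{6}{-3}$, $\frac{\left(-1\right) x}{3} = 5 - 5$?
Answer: $1922$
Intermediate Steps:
$x = 0$ ($x = - 3 \left(5 - 5\right) = \left(-3\right) 0 = 0$)
$O = 0$ ($O = 0 \cdot 6 \left(- \frac{1}{3}\right) = 0 \left(-2\right) = 0$)
$v{\left(F,A \right)} = A + A^{2}$ ($v{\left(F,A \right)} = A^{2} + A = A + A^{2}$)
$K{\left(k \right)} = 0$ ($K{\left(k \right)} = 0 \left(1 + 0\right) = 0 \cdot 1 = 0$)
$\left(K{\left(48 \right)} + 1140\right) + 782 = \left(0 + 1140\right) + 782 = 1140 + 782 = 1922$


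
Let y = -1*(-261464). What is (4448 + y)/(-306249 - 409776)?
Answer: -265912/716025 ≈ -0.37137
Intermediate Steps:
y = 261464
(4448 + y)/(-306249 - 409776) = (4448 + 261464)/(-306249 - 409776) = 265912/(-716025) = 265912*(-1/716025) = -265912/716025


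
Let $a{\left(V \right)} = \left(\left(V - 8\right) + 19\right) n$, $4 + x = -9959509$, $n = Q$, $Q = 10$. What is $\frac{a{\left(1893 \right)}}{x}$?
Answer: $- \frac{19040}{9959513} \approx -0.0019117$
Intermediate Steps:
$n = 10$
$x = -9959513$ ($x = -4 - 9959509 = -9959513$)
$a{\left(V \right)} = 110 + 10 V$ ($a{\left(V \right)} = \left(\left(V - 8\right) + 19\right) 10 = \left(\left(-8 + V\right) + 19\right) 10 = \left(11 + V\right) 10 = 110 + 10 V$)
$\frac{a{\left(1893 \right)}}{x} = \frac{110 + 10 \cdot 1893}{-9959513} = \left(110 + 18930\right) \left(- \frac{1}{9959513}\right) = 19040 \left(- \frac{1}{9959513}\right) = - \frac{19040}{9959513}$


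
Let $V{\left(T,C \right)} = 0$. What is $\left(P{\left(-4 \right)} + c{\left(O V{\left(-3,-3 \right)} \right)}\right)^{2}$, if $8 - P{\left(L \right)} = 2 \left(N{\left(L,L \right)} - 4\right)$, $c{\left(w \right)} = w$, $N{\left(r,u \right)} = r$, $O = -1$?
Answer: $576$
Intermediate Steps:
$P{\left(L \right)} = 16 - 2 L$ ($P{\left(L \right)} = 8 - 2 \left(L - 4\right) = 8 - 2 \left(-4 + L\right) = 8 - \left(-8 + 2 L\right) = 16 - 2 L$)
$\left(P{\left(-4 \right)} + c{\left(O V{\left(-3,-3 \right)} \right)}\right)^{2} = \left(\left(16 - -8\right) - 0\right)^{2} = \left(\left(16 + 8\right) + 0\right)^{2} = \left(24 + 0\right)^{2} = 24^{2} = 576$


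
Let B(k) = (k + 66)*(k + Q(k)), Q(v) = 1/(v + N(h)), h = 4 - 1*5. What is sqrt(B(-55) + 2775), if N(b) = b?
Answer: 3*sqrt(189014)/28 ≈ 46.581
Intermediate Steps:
h = -1 (h = 4 - 5 = -1)
Q(v) = 1/(-1 + v) (Q(v) = 1/(v - 1) = 1/(-1 + v))
B(k) = (66 + k)*(k + 1/(-1 + k)) (B(k) = (k + 66)*(k + 1/(-1 + k)) = (66 + k)*(k + 1/(-1 + k)))
sqrt(B(-55) + 2775) = sqrt((66 - 55 - 55*(-1 - 55)*(66 - 55))/(-1 - 55) + 2775) = sqrt((66 - 55 - 55*(-56)*11)/(-56) + 2775) = sqrt(-(66 - 55 + 33880)/56 + 2775) = sqrt(-1/56*33891 + 2775) = sqrt(-33891/56 + 2775) = sqrt(121509/56) = 3*sqrt(189014)/28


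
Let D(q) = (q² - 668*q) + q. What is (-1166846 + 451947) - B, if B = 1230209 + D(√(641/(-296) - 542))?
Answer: -575590895/296 + 2001*I*√1324378/148 ≈ -1.9446e+6 + 15559.0*I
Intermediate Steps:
D(q) = q² - 667*q
B = 1230209 + 3*I*√1324378*(-667 + 3*I*√1324378/148)/148 (B = 1230209 + √(641/(-296) - 542)*(-667 + √(641/(-296) - 542)) = 1230209 + √(641*(-1/296) - 542)*(-667 + √(641*(-1/296) - 542)) = 1230209 + √(-641/296 - 542)*(-667 + √(-641/296 - 542)) = 1230209 + √(-161073/296)*(-667 + √(-161073/296)) = 1230209 + (3*I*√1324378/148)*(-667 + 3*I*√1324378/148) = 1230209 + 3*I*√1324378*(-667 + 3*I*√1324378/148)/148 ≈ 1.2297e+6 - 15559.0*I)
(-1166846 + 451947) - B = (-1166846 + 451947) - (363980791/296 - 2001*I*√1324378/148) = -714899 + (-363980791/296 + 2001*I*√1324378/148) = -575590895/296 + 2001*I*√1324378/148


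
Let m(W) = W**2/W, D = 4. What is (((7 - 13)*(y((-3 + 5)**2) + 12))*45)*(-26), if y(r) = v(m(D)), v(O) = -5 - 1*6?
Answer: 7020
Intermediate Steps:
m(W) = W
v(O) = -11 (v(O) = -5 - 6 = -11)
y(r) = -11
(((7 - 13)*(y((-3 + 5)**2) + 12))*45)*(-26) = (((7 - 13)*(-11 + 12))*45)*(-26) = (-6*1*45)*(-26) = -6*45*(-26) = -270*(-26) = 7020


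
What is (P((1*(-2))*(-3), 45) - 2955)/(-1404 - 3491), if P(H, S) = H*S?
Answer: 537/979 ≈ 0.54852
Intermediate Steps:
(P((1*(-2))*(-3), 45) - 2955)/(-1404 - 3491) = (((1*(-2))*(-3))*45 - 2955)/(-1404 - 3491) = (-2*(-3)*45 - 2955)/(-4895) = (6*45 - 2955)*(-1/4895) = (270 - 2955)*(-1/4895) = -2685*(-1/4895) = 537/979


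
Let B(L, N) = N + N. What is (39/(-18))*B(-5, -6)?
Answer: 26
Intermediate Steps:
B(L, N) = 2*N
(39/(-18))*B(-5, -6) = (39/(-18))*(2*(-6)) = (39*(-1/18))*(-12) = -13/6*(-12) = 26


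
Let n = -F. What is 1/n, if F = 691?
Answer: -1/691 ≈ -0.0014472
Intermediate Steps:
n = -691 (n = -1*691 = -691)
1/n = 1/(-691) = -1/691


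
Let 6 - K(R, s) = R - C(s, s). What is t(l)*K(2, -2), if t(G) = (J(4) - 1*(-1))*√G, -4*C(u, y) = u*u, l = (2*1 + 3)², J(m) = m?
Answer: 75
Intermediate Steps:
l = 25 (l = (2 + 3)² = 5² = 25)
C(u, y) = -u²/4 (C(u, y) = -u*u/4 = -u²/4)
t(G) = 5*√G (t(G) = (4 - 1*(-1))*√G = (4 + 1)*√G = 5*√G)
K(R, s) = 6 - R - s²/4 (K(R, s) = 6 - (R - (-1)*s²/4) = 6 - (R + s²/4) = 6 + (-R - s²/4) = 6 - R - s²/4)
t(l)*K(2, -2) = (5*√25)*(6 - 1*2 - ¼*(-2)²) = (5*5)*(6 - 2 - ¼*4) = 25*(6 - 2 - 1) = 25*3 = 75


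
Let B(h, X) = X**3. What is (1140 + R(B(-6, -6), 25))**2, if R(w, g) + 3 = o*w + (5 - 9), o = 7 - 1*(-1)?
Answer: 354025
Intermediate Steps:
o = 8 (o = 7 + 1 = 8)
R(w, g) = -7 + 8*w (R(w, g) = -3 + (8*w + (5 - 9)) = -3 + (8*w - 4) = -3 + (-4 + 8*w) = -7 + 8*w)
(1140 + R(B(-6, -6), 25))**2 = (1140 + (-7 + 8*(-6)**3))**2 = (1140 + (-7 + 8*(-216)))**2 = (1140 + (-7 - 1728))**2 = (1140 - 1735)**2 = (-595)**2 = 354025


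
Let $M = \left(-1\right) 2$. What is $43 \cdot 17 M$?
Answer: $-1462$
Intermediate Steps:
$M = -2$
$43 \cdot 17 M = 43 \cdot 17 \left(-2\right) = 731 \left(-2\right) = -1462$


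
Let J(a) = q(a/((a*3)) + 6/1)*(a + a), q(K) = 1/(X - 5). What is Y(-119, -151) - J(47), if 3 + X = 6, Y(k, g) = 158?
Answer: 205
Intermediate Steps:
X = 3 (X = -3 + 6 = 3)
q(K) = -1/2 (q(K) = 1/(3 - 5) = 1/(-2) = -1/2)
J(a) = -a (J(a) = -(a + a)/2 = -a)
Y(-119, -151) - J(47) = 158 - (-1)*47 = 158 - 1*(-47) = 158 + 47 = 205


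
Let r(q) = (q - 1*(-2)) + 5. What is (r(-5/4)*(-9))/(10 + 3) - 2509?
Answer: -130675/52 ≈ -2513.0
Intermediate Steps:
r(q) = 7 + q (r(q) = (q + 2) + 5 = (2 + q) + 5 = 7 + q)
(r(-5/4)*(-9))/(10 + 3) - 2509 = ((7 - 5/4)*(-9))/(10 + 3) - 2509 = ((7 - 5*¼)*(-9))/13 - 2509 = ((7 - 5/4)*(-9))*(1/13) - 2509 = ((23/4)*(-9))*(1/13) - 2509 = -207/4*1/13 - 2509 = -207/52 - 2509 = -130675/52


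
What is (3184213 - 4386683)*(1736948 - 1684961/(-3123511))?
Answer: -6523854126604190830/3123511 ≈ -2.0886e+12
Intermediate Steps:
(3184213 - 4386683)*(1736948 - 1684961/(-3123511)) = -1202470*(1736948 - 1684961*(-1/3123511)) = -1202470*(1736948 + 1684961/3123511) = -1202470*5425377869389/3123511 = -6523854126604190830/3123511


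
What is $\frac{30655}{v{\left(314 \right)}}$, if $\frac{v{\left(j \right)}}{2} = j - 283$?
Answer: $\frac{30655}{62} \approx 494.44$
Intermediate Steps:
$v{\left(j \right)} = -566 + 2 j$ ($v{\left(j \right)} = 2 \left(j - 283\right) = 2 \left(-283 + j\right) = -566 + 2 j$)
$\frac{30655}{v{\left(314 \right)}} = \frac{30655}{-566 + 2 \cdot 314} = \frac{30655}{-566 + 628} = \frac{30655}{62}$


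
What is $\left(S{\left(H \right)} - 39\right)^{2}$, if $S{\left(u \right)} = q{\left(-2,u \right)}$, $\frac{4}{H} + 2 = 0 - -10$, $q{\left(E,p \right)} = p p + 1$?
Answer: $\frac{22801}{16} \approx 1425.1$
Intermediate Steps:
$q{\left(E,p \right)} = 1 + p^{2}$ ($q{\left(E,p \right)} = p^{2} + 1 = 1 + p^{2}$)
$H = \frac{1}{2}$ ($H = \frac{4}{-2 + \left(0 - -10\right)} = \frac{4}{-2 + \left(0 + 10\right)} = \frac{4}{-2 + 10} = \frac{4}{8} = 4 \cdot \frac{1}{8} = \frac{1}{2} \approx 0.5$)
$S{\left(u \right)} = 1 + u^{2}$
$\left(S{\left(H \right)} - 39\right)^{2} = \left(\left(1 + \left(\frac{1}{2}\right)^{2}\right) - 39\right)^{2} = \left(\left(1 + \frac{1}{4}\right) - 39\right)^{2} = \left(\frac{5}{4} - 39\right)^{2} = \left(- \frac{151}{4}\right)^{2} = \frac{22801}{16}$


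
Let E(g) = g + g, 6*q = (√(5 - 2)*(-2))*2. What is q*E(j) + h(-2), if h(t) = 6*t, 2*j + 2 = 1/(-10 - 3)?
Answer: -12 + 18*√3/13 ≈ -9.6018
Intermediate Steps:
j = -27/26 (j = -1 + 1/(2*(-10 - 3)) = -1 + (½)/(-13) = -1 + (½)*(-1/13) = -1 - 1/26 = -27/26 ≈ -1.0385)
q = -2*√3/3 (q = ((√(5 - 2)*(-2))*2)/6 = ((√3*(-2))*2)/6 = (-2*√3*2)/6 = (-4*√3)/6 = -2*√3/3 ≈ -1.1547)
E(g) = 2*g
q*E(j) + h(-2) = (-2*√3/3)*(2*(-27/26)) + 6*(-2) = -2*√3/3*(-27/13) - 12 = 18*√3/13 - 12 = -12 + 18*√3/13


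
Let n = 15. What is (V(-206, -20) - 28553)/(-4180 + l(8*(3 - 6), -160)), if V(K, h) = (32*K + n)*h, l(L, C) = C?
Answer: -102987/4340 ≈ -23.730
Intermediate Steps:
V(K, h) = h*(15 + 32*K) (V(K, h) = (32*K + 15)*h = (15 + 32*K)*h = h*(15 + 32*K))
(V(-206, -20) - 28553)/(-4180 + l(8*(3 - 6), -160)) = (-20*(15 + 32*(-206)) - 28553)/(-4180 - 160) = (-20*(15 - 6592) - 28553)/(-4340) = (-20*(-6577) - 28553)*(-1/4340) = (131540 - 28553)*(-1/4340) = 102987*(-1/4340) = -102987/4340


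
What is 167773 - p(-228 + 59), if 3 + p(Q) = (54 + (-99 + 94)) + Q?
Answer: 167896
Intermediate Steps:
p(Q) = 46 + Q (p(Q) = -3 + ((54 + (-99 + 94)) + Q) = -3 + ((54 - 5) + Q) = -3 + (49 + Q) = 46 + Q)
167773 - p(-228 + 59) = 167773 - (46 + (-228 + 59)) = 167773 - (46 - 169) = 167773 - 1*(-123) = 167773 + 123 = 167896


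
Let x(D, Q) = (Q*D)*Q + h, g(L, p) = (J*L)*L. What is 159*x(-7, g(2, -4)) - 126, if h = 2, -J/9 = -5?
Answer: -36061008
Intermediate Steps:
J = 45 (J = -9*(-5) = 45)
g(L, p) = 45*L² (g(L, p) = (45*L)*L = 45*L²)
x(D, Q) = 2 + D*Q² (x(D, Q) = (Q*D)*Q + 2 = (D*Q)*Q + 2 = D*Q² + 2 = 2 + D*Q²)
159*x(-7, g(2, -4)) - 126 = 159*(2 - 7*(45*2²)²) - 126 = 159*(2 - 7*(45*4)²) - 126 = 159*(2 - 7*180²) - 126 = 159*(2 - 7*32400) - 126 = 159*(2 - 226800) - 126 = 159*(-226798) - 126 = -36060882 - 126 = -36061008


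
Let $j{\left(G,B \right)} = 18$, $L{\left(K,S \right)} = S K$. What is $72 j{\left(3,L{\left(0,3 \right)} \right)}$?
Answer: $1296$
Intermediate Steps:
$L{\left(K,S \right)} = K S$
$72 j{\left(3,L{\left(0,3 \right)} \right)} = 72 \cdot 18 = 1296$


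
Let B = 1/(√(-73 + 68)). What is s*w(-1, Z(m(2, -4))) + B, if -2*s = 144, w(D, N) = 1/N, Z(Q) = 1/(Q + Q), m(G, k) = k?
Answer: 576 - I*√5/5 ≈ 576.0 - 0.44721*I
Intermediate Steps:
Z(Q) = 1/(2*Q)
s = -72 (s = -½*144 = -72)
B = -I*√5/5 (B = 1/(√(-5)) = 1/(I*√5) = -I*√5/5 ≈ -0.44721*I)
s*w(-1, Z(m(2, -4))) + B = -72/((½)/(-4)) - I*√5/5 = -72/((½)*(-¼)) - I*√5/5 = -72/(-⅛) - I*√5/5 = -72*(-8) - I*√5/5 = 576 - I*√5/5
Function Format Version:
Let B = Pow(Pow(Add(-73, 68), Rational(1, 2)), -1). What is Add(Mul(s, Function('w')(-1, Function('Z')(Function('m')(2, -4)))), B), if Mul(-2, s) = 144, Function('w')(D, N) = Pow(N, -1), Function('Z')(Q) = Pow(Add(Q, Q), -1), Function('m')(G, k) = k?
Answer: Add(576, Mul(Rational(-1, 5), I, Pow(5, Rational(1, 2)))) ≈ Add(576.00, Mul(-0.44721, I))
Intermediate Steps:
Function('Z')(Q) = Mul(Rational(1, 2), Pow(Q, -1)) (Function('Z')(Q) = Pow(Mul(2, Q), -1) = Mul(Rational(1, 2), Pow(Q, -1)))
s = -72 (s = Mul(Rational(-1, 2), 144) = -72)
B = Mul(Rational(-1, 5), I, Pow(5, Rational(1, 2))) (B = Pow(Pow(-5, Rational(1, 2)), -1) = Pow(Mul(I, Pow(5, Rational(1, 2))), -1) = Mul(Rational(-1, 5), I, Pow(5, Rational(1, 2))) ≈ Mul(-0.44721, I))
Add(Mul(s, Function('w')(-1, Function('Z')(Function('m')(2, -4)))), B) = Add(Mul(-72, Pow(Mul(Rational(1, 2), Pow(-4, -1)), -1)), Mul(Rational(-1, 5), I, Pow(5, Rational(1, 2)))) = Add(Mul(-72, Pow(Mul(Rational(1, 2), Rational(-1, 4)), -1)), Mul(Rational(-1, 5), I, Pow(5, Rational(1, 2)))) = Add(Mul(-72, Pow(Rational(-1, 8), -1)), Mul(Rational(-1, 5), I, Pow(5, Rational(1, 2)))) = Add(Mul(-72, -8), Mul(Rational(-1, 5), I, Pow(5, Rational(1, 2)))) = Add(576, Mul(Rational(-1, 5), I, Pow(5, Rational(1, 2))))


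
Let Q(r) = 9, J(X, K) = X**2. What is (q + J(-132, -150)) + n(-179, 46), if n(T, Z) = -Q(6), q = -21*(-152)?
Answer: 20607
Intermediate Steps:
q = 3192
n(T, Z) = -9 (n(T, Z) = -1*9 = -9)
(q + J(-132, -150)) + n(-179, 46) = (3192 + (-132)**2) - 9 = (3192 + 17424) - 9 = 20616 - 9 = 20607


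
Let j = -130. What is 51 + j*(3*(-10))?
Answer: 3951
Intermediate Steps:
51 + j*(3*(-10)) = 51 - 390*(-10) = 51 - 130*(-30) = 51 + 3900 = 3951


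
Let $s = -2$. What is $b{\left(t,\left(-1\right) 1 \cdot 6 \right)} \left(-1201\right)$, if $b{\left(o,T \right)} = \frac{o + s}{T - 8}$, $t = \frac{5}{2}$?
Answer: $\frac{1201}{28} \approx 42.893$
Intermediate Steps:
$t = \frac{5}{2}$ ($t = 5 \cdot \frac{1}{2} = \frac{5}{2} \approx 2.5$)
$b{\left(o,T \right)} = \frac{-2 + o}{-8 + T}$ ($b{\left(o,T \right)} = \frac{o - 2}{T - 8} = \frac{-2 + o}{-8 + T}$)
$b{\left(t,\left(-1\right) 1 \cdot 6 \right)} \left(-1201\right) = \frac{-2 + \frac{5}{2}}{-8 + \left(-1\right) 1 \cdot 6} \left(-1201\right) = \frac{1}{-8 - 6} \cdot \frac{1}{2} \left(-1201\right) = \frac{1}{-14} \cdot \frac{1}{2} \left(-1201\right) = \left(- \frac{1}{14}\right) \frac{1}{2} \left(-1201\right) = \left(- \frac{1}{28}\right) \left(-1201\right) = \frac{1201}{28}$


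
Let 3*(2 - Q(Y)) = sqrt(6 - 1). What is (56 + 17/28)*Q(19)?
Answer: 1585/14 - 1585*sqrt(5)/84 ≈ 71.022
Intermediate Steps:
Q(Y) = 2 - sqrt(5)/3 (Q(Y) = 2 - sqrt(6 - 1)/3 = 2 - sqrt(5)/3)
(56 + 17/28)*Q(19) = (56 + 17/28)*(2 - sqrt(5)/3) = 1585*(2 - sqrt(5)/3)/28 = 1585/14 - 1585*sqrt(5)/84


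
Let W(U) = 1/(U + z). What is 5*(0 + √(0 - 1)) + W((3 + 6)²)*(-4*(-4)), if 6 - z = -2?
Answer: 16/89 + 5*I ≈ 0.17978 + 5.0*I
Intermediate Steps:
z = 8 (z = 6 - 1*(-2) = 6 + 2 = 8)
W(U) = 1/(8 + U) (W(U) = 1/(U + 8) = 1/(8 + U))
5*(0 + √(0 - 1)) + W((3 + 6)²)*(-4*(-4)) = 5*(0 + √(0 - 1)) + (-4*(-4))/(8 + (3 + 6)²) = 5*(0 + √(-1)) + 16/(8 + 9²) = 5*(0 + I) + 16/(8 + 81) = 5*I + 16/89 = 16/89 + 5*I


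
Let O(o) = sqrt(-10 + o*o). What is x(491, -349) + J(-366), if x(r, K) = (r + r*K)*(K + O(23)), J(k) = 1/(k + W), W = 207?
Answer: 9481636187/159 - 170868*sqrt(519) ≈ 5.5740e+7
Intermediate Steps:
J(k) = 1/(207 + k) (J(k) = 1/(k + 207) = 1/(207 + k))
O(o) = sqrt(-10 + o**2)
x(r, K) = (K + sqrt(519))*(r + K*r) (x(r, K) = (r + r*K)*(K + sqrt(-10 + 23**2)) = (r + K*r)*(K + sqrt(-10 + 529)) = (r + K*r)*(K + sqrt(519)) = (K + sqrt(519))*(r + K*r))
x(491, -349) + J(-366) = 491*(-349 + sqrt(519) + (-349)**2 - 349*sqrt(519)) + 1/(207 - 366) = 491*(-349 + sqrt(519) + 121801 - 349*sqrt(519)) + 1/(-159) = 491*(121452 - 348*sqrt(519)) - 1/159 = (59632932 - 170868*sqrt(519)) - 1/159 = 9481636187/159 - 170868*sqrt(519)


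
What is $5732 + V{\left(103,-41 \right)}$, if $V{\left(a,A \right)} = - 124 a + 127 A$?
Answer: $-12247$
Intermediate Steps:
$5732 + V{\left(103,-41 \right)} = 5732 + \left(\left(-124\right) 103 + 127 \left(-41\right)\right) = 5732 - 17979 = -12247$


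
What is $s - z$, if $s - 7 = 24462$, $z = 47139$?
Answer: $-22670$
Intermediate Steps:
$s = 24469$ ($s = 7 + 24462 = 24469$)
$s - z = 24469 - 47139 = -22670$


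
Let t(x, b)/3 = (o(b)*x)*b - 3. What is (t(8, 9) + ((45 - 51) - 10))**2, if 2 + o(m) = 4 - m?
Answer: 2362369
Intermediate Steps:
o(m) = 2 - m (o(m) = -2 + (4 - m) = 2 - m)
t(x, b) = -9 + 3*b*x*(2 - b) (t(x, b) = 3*(((2 - b)*x)*b - 3) = 3*((x*(2 - b))*b - 3) = 3*(b*x*(2 - b) - 3) = 3*(-3 + b*x*(2 - b)) = -9 + 3*b*x*(2 - b))
(t(8, 9) + ((45 - 51) - 10))**2 = ((-9 - 3*9*8*(-2 + 9)) + ((45 - 51) - 10))**2 = ((-9 - 3*9*8*7) + (-6 - 10))**2 = ((-9 - 1512) - 16)**2 = (-1521 - 16)**2 = (-1537)**2 = 2362369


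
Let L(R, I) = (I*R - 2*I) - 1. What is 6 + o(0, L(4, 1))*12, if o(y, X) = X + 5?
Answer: 78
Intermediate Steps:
L(R, I) = -1 - 2*I + I*R (L(R, I) = (-2*I + I*R) - 1 = -1 - 2*I + I*R)
o(y, X) = 5 + X
6 + o(0, L(4, 1))*12 = 6 + (5 + (-1 - 2*1 + 1*4))*12 = 6 + (5 + (-1 - 2 + 4))*12 = 6 + (5 + 1)*12 = 6 + 6*12 = 6 + 72 = 78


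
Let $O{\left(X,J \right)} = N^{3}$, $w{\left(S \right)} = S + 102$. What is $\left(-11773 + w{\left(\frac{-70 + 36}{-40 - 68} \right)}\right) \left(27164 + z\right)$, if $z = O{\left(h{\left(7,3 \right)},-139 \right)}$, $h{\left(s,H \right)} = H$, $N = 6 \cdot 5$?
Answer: $- \frac{17067536794}{27} \approx -6.3213 \cdot 10^{8}$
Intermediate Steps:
$w{\left(S \right)} = 102 + S$
$N = 30$
$O{\left(X,J \right)} = 27000$ ($O{\left(X,J \right)} = 30^{3} = 27000$)
$z = 27000$
$\left(-11773 + w{\left(\frac{-70 + 36}{-40 - 68} \right)}\right) \left(27164 + z\right) = \left(-11773 + \left(102 + \frac{-70 + 36}{-40 - 68}\right)\right) \left(27164 + 27000\right) = \left(-11773 + \left(102 - \frac{34}{-108}\right)\right) 54164 = \left(-11773 + \left(102 - - \frac{17}{54}\right)\right) 54164 = \left(-11773 + \left(102 + \frac{17}{54}\right)\right) 54164 = \left(-11773 + \frac{5525}{54}\right) 54164 = \left(- \frac{630217}{54}\right) 54164 = - \frac{17067536794}{27}$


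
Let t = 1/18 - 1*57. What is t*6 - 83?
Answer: -1274/3 ≈ -424.67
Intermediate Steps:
t = -1025/18 (t = 1/18 - 57 = -1025/18 ≈ -56.944)
t*6 - 83 = -1025/18*6 - 83 = -1025/3 - 83 = -1274/3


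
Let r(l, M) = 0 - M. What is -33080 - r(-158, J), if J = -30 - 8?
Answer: -33118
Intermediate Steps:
J = -38
r(l, M) = -M
-33080 - r(-158, J) = -33080 - (-1)*(-38) = -33080 - 1*38 = -33080 - 38 = -33118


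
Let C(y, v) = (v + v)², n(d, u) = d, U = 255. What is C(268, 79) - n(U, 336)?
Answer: 24709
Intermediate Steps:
C(y, v) = 4*v² (C(y, v) = (2*v)² = 4*v²)
C(268, 79) - n(U, 336) = 4*79² - 1*255 = 4*6241 - 255 = 24964 - 255 = 24709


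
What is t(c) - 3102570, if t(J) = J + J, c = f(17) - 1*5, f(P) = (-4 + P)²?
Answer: -3102242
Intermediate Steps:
c = 164 (c = (-4 + 17)² - 1*5 = 13² - 5 = 169 - 5 = 164)
t(J) = 2*J
t(c) - 3102570 = 2*164 - 3102570 = 328 - 3102570 = -3102242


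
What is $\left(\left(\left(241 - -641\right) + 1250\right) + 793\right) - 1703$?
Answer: $1222$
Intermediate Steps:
$\left(\left(\left(241 - -641\right) + 1250\right) + 793\right) - 1703 = \left(\left(\left(241 + 641\right) + 1250\right) + 793\right) - 1703 = \left(\left(882 + 1250\right) + 793\right) - 1703 = \left(2132 + 793\right) - 1703 = 2925 - 1703 = 1222$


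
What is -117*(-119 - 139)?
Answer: 30186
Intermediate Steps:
-117*(-119 - 139) = -117*(-258) = 30186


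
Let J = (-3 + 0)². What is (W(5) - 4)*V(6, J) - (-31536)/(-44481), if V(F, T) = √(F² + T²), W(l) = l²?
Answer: -10512/14827 + 63*√13 ≈ 226.44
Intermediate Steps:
J = 9 (J = (-3)² = 9)
(W(5) - 4)*V(6, J) - (-31536)/(-44481) = (5² - 4)*√(6² + 9²) - (-31536)/(-44481) = (25 - 4)*√(36 + 81) - (-31536)*(-1)/44481 = 21*√117 - 1*10512/14827 = 21*(3*√13) - 10512/14827 = 63*√13 - 10512/14827 = -10512/14827 + 63*√13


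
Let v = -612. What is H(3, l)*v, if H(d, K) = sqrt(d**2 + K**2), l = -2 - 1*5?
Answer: -612*sqrt(58) ≈ -4660.9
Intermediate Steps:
l = -7 (l = -2 - 5 = -7)
H(d, K) = sqrt(K**2 + d**2)
H(3, l)*v = sqrt((-7)**2 + 3**2)*(-612) = sqrt(49 + 9)*(-612) = sqrt(58)*(-612) = -612*sqrt(58)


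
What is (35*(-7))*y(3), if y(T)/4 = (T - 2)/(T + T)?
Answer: -490/3 ≈ -163.33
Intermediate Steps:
y(T) = 2*(-2 + T)/T (y(T) = 4*((T - 2)/(T + T)) = 4*((-2 + T)/((2*T))) = 4*((-2 + T)*(1/(2*T))) = 4*((-2 + T)/(2*T)) = 2*(-2 + T)/T)
(35*(-7))*y(3) = (35*(-7))*(2 - 4/3) = -245*(2 - 4*⅓) = -245*(2 - 4/3) = -245*⅔ = -490/3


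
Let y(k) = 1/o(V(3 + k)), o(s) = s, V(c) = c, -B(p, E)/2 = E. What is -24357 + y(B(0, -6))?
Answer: -365354/15 ≈ -24357.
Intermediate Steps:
B(p, E) = -2*E
y(k) = 1/(3 + k)
-24357 + y(B(0, -6)) = -24357 + 1/(3 - 2*(-6)) = -24357 + 1/(3 + 12) = -24357 + 1/15 = -365354/15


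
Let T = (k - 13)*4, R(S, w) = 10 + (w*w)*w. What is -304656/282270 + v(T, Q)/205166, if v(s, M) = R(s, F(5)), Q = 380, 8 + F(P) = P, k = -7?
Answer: -10418308581/9652034470 ≈ -1.0794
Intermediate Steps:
F(P) = -8 + P
R(S, w) = 10 + w³ (R(S, w) = 10 + w²*w = 10 + w³)
T = -80 (T = (-7 - 13)*4 = -20*4 = -80)
v(s, M) = -17 (v(s, M) = 10 + (-8 + 5)³ = 10 + (-3)³ = 10 - 27 = -17)
-304656/282270 + v(T, Q)/205166 = -304656/282270 - 17/205166 = -304656*1/282270 - 17*1/205166 = -50776/47045 - 17/205166 = -10418308581/9652034470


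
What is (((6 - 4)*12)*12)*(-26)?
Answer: -7488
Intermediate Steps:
(((6 - 4)*12)*12)*(-26) = ((2*12)*12)*(-26) = (24*12)*(-26) = 288*(-26) = -7488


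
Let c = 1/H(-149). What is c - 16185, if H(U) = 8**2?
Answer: -1035839/64 ≈ -16185.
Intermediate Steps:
H(U) = 64
c = 1/64 ≈ 0.015625
c - 16185 = 1/64 - 16185 = -1035839/64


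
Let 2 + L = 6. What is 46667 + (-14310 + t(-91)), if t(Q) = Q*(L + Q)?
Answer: 40274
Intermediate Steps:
L = 4 (L = -2 + 6 = 4)
t(Q) = Q*(4 + Q)
46667 + (-14310 + t(-91)) = 46667 + (-14310 - 91*(4 - 91)) = 46667 + (-14310 - 91*(-87)) = 46667 + (-14310 + 7917) = 46667 - 6393 = 40274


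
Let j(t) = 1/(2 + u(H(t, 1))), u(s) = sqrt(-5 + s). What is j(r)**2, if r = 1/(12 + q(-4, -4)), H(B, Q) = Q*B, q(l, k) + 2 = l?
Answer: 36/(12 + I*sqrt(174))**2 ≈ -0.01068 - 0.1127*I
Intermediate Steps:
q(l, k) = -2 + l
H(B, Q) = B*Q
r = 1/6 (r = 1/(12 + (-2 - 4)) = 1/(12 - 6) = 1/6 ≈ 0.16667)
j(t) = 1/(2 + sqrt(-5 + t)) (j(t) = 1/(2 + sqrt(-5 + t*1)) = 1/(2 + sqrt(-5 + t)))
j(r)**2 = (1/(2 + sqrt(-5 + 1/6)))**2 = (1/(2 + sqrt(-29/6)))**2 = (1/(2 + I*sqrt(174)/6))**2 = (2 + I*sqrt(174)/6)**(-2)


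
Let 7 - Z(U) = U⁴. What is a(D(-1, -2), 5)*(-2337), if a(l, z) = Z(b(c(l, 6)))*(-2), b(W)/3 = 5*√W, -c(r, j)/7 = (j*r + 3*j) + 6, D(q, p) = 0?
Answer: -6678398127282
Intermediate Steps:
c(r, j) = -42 - 21*j - 7*j*r (c(r, j) = -7*((j*r + 3*j) + 6) = -7*((3*j + j*r) + 6) = -7*(6 + 3*j + j*r) = -42 - 21*j - 7*j*r)
b(W) = 15*√W (b(W) = 3*(5*√W) = 15*√W)
Z(U) = 7 - U⁴
a(l, z) = -14 + 101250*(-168 - 42*l)² (a(l, z) = (7 - (15*√(-42 - 21*6 - 7*6*l))⁴)*(-2) = (7 - (15*√(-42 - 126 - 42*l))⁴)*(-2) = (7 - (15*√(-168 - 42*l))⁴)*(-2) = (7 - 50625*(-168 - 42*l)²)*(-2) = -14 + 101250*(-168 - 42*l)²)
a(D(-1, -2), 5)*(-2337) = (-14 + 178605000*(4 + 0)²)*(-2337) = (-14 + 178605000*4²)*(-2337) = (-14 + 178605000*16)*(-2337) = (-14 + 2857680000)*(-2337) = 2857679986*(-2337) = -6678398127282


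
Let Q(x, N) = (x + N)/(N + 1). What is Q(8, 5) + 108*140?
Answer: 90733/6 ≈ 15122.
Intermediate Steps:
Q(x, N) = (N + x)/(1 + N)
Q(8, 5) + 108*140 = (5 + 8)/(1 + 5) + 108*140 = 13/6 + 15120 = 90733/6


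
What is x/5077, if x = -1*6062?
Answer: -6062/5077 ≈ -1.1940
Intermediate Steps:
x = -6062
x/5077 = -6062/5077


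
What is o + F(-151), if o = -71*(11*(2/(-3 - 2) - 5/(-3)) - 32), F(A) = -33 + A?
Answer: 16481/15 ≈ 1098.7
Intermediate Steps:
o = 19241/15 (o = -71*(11*(2/(-5) - 5*(-⅓)) - 32) = -71*(11*(2*(-⅕) + 5/3) - 32) = -71*(11*(-⅖ + 5/3) - 32) = -71*(11*(19/15) - 32) = -71*(209/15 - 32) = -71*(-271/15) = 19241/15 ≈ 1282.7)
o + F(-151) = 19241/15 + (-33 - 151) = 19241/15 - 184 = 16481/15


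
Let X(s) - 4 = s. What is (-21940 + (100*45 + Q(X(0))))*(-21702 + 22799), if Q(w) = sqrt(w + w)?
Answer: -19131680 + 2194*sqrt(2) ≈ -1.9129e+7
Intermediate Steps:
X(s) = 4 + s
Q(w) = sqrt(2)*sqrt(w) (Q(w) = sqrt(2*w) = sqrt(2)*sqrt(w))
(-21940 + (100*45 + Q(X(0))))*(-21702 + 22799) = (-21940 + (100*45 + sqrt(2)*sqrt(4 + 0)))*(-21702 + 22799) = (-21940 + (4500 + sqrt(2)*sqrt(4)))*1097 = (-21940 + (4500 + sqrt(2)*2))*1097 = (-21940 + (4500 + 2*sqrt(2)))*1097 = (-17440 + 2*sqrt(2))*1097 = -19131680 + 2194*sqrt(2)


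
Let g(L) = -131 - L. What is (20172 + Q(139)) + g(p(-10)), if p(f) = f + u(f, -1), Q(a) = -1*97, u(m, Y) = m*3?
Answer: 19984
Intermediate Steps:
u(m, Y) = 3*m
Q(a) = -97
p(f) = 4*f (p(f) = f + 3*f = 4*f)
(20172 + Q(139)) + g(p(-10)) = (20172 - 97) + (-131 - 4*(-10)) = 20075 + (-131 - 1*(-40)) = 20075 + (-131 + 40) = 20075 - 91 = 19984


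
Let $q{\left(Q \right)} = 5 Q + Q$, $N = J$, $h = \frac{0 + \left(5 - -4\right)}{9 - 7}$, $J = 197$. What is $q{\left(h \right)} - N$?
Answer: $-170$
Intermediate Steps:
$h = \frac{9}{2}$ ($h = \frac{0 + \left(5 + 4\right)}{2} = \left(0 + 9\right) \frac{1}{2} = 9 \cdot \frac{1}{2} = \frac{9}{2} \approx 4.5$)
$N = 197$
$q{\left(Q \right)} = 6 Q$
$q{\left(h \right)} - N = 6 \cdot \frac{9}{2} - 197 = 27 - 197 = -170$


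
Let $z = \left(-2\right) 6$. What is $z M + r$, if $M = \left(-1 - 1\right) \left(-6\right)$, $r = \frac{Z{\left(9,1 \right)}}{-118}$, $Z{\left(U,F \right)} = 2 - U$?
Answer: $- \frac{16985}{118} \approx -143.94$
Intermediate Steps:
$z = -12$
$r = \frac{7}{118}$ ($r = \frac{2 - 9}{-118} = \left(2 - 9\right) \left(- \frac{1}{118}\right) = \left(-7\right) \left(- \frac{1}{118}\right) = \frac{7}{118} \approx 0.059322$)
$M = 12$ ($M = \left(-2\right) \left(-6\right) = 12$)
$z M + r = \left(-12\right) 12 + \frac{7}{118} = -144 + \frac{7}{118} = - \frac{16985}{118}$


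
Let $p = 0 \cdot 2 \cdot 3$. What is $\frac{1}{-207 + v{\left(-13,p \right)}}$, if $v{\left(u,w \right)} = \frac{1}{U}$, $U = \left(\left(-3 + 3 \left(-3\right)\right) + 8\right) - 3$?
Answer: $- \frac{7}{1450} \approx -0.0048276$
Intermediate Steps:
$p = 0$ ($p = 0 \cdot 3 = 0$)
$U = -7$ ($U = \left(\left(-3 - 9\right) + 8\right) - 3 = \left(-12 + 8\right) - 3 = -4 - 3 = -7$)
$v{\left(u,w \right)} = - \frac{1}{7}$ ($v{\left(u,w \right)} = \frac{1}{-7} = - \frac{1}{7}$)
$\frac{1}{-207 + v{\left(-13,p \right)}} = \frac{1}{-207 - \frac{1}{7}} = \frac{1}{- \frac{1450}{7}} = - \frac{7}{1450}$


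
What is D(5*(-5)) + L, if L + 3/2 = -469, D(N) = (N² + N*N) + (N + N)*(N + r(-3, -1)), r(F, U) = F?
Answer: 4359/2 ≈ 2179.5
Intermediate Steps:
D(N) = 2*N² + 2*N*(-3 + N) (D(N) = (N² + N*N) + (N + N)*(N - 3) = (N² + N²) + (2*N)*(-3 + N) = 2*N² + 2*N*(-3 + N))
L = -941/2 (L = -3/2 - 469 = -941/2 ≈ -470.50)
D(5*(-5)) + L = 2*(5*(-5))*(-3 + 2*(5*(-5))) - 941/2 = 2*(-25)*(-3 + 2*(-25)) - 941/2 = 2*(-25)*(-3 - 50) - 941/2 = 2*(-25)*(-53) - 941/2 = 2650 - 941/2 = 4359/2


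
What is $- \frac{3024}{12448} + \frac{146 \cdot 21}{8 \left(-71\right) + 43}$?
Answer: $- \frac{118313}{19450} \approx -6.0829$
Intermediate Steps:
$- \frac{3024}{12448} + \frac{146 \cdot 21}{8 \left(-71\right) + 43} = \left(-3024\right) \frac{1}{12448} + \frac{3066}{-568 + 43} = - \frac{189}{778} + \frac{3066}{-525} = - \frac{189}{778} + 3066 \left(- \frac{1}{525}\right) = - \frac{189}{778} - \frac{146}{25} = - \frac{118313}{19450}$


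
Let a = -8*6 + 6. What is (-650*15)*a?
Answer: 409500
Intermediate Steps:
a = -42 (a = -48 + 6 = -42)
(-650*15)*a = -650*15*(-42) = -9750*(-42) = 409500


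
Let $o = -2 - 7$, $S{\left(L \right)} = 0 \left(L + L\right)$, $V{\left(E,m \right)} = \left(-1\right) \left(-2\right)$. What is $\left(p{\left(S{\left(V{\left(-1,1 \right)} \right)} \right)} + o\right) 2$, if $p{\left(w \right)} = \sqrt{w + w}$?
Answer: $-18$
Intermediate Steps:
$V{\left(E,m \right)} = 2$
$S{\left(L \right)} = 0$ ($S{\left(L \right)} = 0 \cdot 2 L = 0$)
$p{\left(w \right)} = \sqrt{2} \sqrt{w}$ ($p{\left(w \right)} = \sqrt{2 w} = \sqrt{2} \sqrt{w}$)
$o = -9$ ($o = -2 - 7 = -9$)
$\left(p{\left(S{\left(V{\left(-1,1 \right)} \right)} \right)} + o\right) 2 = \left(\sqrt{2} \sqrt{0} - 9\right) 2 = \left(\sqrt{2} \cdot 0 - 9\right) 2 = \left(0 - 9\right) 2 = \left(-9\right) 2 = -18$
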